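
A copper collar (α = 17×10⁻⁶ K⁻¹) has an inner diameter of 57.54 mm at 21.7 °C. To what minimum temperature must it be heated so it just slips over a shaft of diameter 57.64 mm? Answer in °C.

T = 124 °C

Required Δd = 57.64 − 57.54 = 0.10 mm
Δd = αd₀ΔT ⇒ ΔT = Δd/(αd₀) = 0.10 / (17×10⁻⁶ × 57.54) = 102.23 K
T_min = 21.7 + 102.23 = 123.93 °C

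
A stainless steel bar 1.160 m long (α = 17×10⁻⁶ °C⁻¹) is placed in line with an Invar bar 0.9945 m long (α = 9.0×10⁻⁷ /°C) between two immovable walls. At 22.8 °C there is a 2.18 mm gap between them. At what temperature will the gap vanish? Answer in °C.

T = 129 °C

Gap closes when ΔL₁ + ΔL₂ = 2.18 mm = 2.18×10⁻³ m
(α₁L₁ + α₂L₂)ΔT = g
α₁L₁ + α₂L₂ = 17×10⁻⁶×1.160 + 9.0×10⁻⁷×0.9945 = 2.061505×10⁻⁵ m/K
ΔT = 2.18×10⁻³ / 2.061505×10⁻⁵ = 105.75 K
T = 22.8 + 105.75 = 128.55 °C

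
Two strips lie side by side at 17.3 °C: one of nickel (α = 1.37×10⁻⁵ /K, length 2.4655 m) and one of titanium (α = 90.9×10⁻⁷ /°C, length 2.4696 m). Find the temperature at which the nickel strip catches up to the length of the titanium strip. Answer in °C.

T = 379.2 °C

L₁(1 + α₁ΔT) = L₂(1 + α₂ΔT) ⇒ ΔT = (L₂ − L₁)/(α₁L₁ − α₂L₂)
L₂ − L₁ = 2.4696 − 2.4655 = 4.10×10⁻³ m
α₁L₁ − α₂L₂ = 1.37×10⁻⁵×2.4655 − 90.9×10⁻⁷×2.4696 = 1.1328686×10⁻⁵ m/K
ΔT = 4.10×10⁻³ / 1.1328686×10⁻⁵ = 361.913 K
T = 17.3 + 361.913 = 379.213 °C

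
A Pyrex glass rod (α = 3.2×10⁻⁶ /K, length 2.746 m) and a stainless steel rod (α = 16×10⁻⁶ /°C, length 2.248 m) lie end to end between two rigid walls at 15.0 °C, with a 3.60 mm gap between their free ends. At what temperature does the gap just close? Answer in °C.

α₁L₁ = 8.7872×10⁻⁶ m/K, α₂L₂ = 3.5968×10⁻⁵ m/K → total 4.47552×10⁻⁵ m/K
ΔT = g/(α₁L₁+α₂L₂) = 3.60×10⁻³ / 4.47552×10⁻⁵ = 80.438 K
T = 15.0 + 80.438 = 95.438 °C

T = 95.4 °C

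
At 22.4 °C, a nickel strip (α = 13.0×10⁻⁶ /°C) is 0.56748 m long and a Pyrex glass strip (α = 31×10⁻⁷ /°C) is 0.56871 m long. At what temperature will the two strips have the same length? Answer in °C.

T = 241.5 °C

L₁(1 + α₁ΔT) = L₂(1 + α₂ΔT) ⇒ ΔT = (L₂ − L₁)/(α₁L₁ − α₂L₂)
L₂ − L₁ = 0.56871 − 0.56748 = 1.23×10⁻³ m
α₁L₁ − α₂L₂ = 13.0×10⁻⁶×0.56748 − 31×10⁻⁷×0.56871 = 5.614239×10⁻⁶ m/K
ΔT = 1.23×10⁻³ / 5.614239×10⁻⁶ = 219.086 K
T = 22.4 + 219.086 = 241.486 °C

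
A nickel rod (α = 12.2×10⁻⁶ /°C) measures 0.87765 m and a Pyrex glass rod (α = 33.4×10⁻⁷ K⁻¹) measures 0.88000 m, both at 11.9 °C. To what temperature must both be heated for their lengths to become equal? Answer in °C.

L₁(1 + α₁ΔT) = L₂(1 + α₂ΔT) ⇒ ΔT = (L₂ − L₁)/(α₁L₁ − α₂L₂)
L₂ − L₁ = 0.88000 − 0.87765 = 2.35×10⁻³ m
α₁L₁ − α₂L₂ = 12.2×10⁻⁶×0.87765 − 33.4×10⁻⁷×0.88000 = 7.76813×10⁻⁶ m/K
ΔT = 2.35×10⁻³ / 7.76813×10⁻⁶ = 302.518 K
T = 11.9 + 302.518 = 314.418 °C

T = 314.4 °C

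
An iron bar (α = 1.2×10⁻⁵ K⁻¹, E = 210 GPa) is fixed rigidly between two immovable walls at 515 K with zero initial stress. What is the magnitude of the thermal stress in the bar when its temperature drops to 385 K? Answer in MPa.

σ = 328 MPa

Fully constrained: the free strain ε = αΔT is blocked, so σ = Eε = EαΔT.
|ΔT| = 130 K
σ = 210×10⁹ × 1.2×10⁻⁵ × 130 = 3.28×10⁸ Pa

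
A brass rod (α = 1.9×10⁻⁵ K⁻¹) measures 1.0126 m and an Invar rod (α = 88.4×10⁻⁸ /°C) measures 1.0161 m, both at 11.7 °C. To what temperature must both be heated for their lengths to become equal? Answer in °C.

T = 202.5 °C

Equal length when α₁L₁ΔT − α₂L₂ΔT = L₂ − L₁ = 3.50×10⁻³ m
α₁L₁ = 1.92394×10⁻⁵, α₂L₂ = 8.982324×10⁻⁷ → Δ(αL) = 1.83411676×10⁻⁵ m/K
ΔT = 3.50×10⁻³ / 1.83411676×10⁻⁵ = 190.828 K, so T = 11.7 + 190.828 = 202.528 °C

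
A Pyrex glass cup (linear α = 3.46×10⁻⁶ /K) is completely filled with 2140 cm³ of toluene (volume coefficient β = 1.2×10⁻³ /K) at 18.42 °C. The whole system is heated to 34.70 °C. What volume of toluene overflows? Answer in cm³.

41.4 cm³

The cup also expands: β_container ≈ 3α = 1.038×10⁻⁵ /K
Net overflow = V₀(β_liq − 3α_cont)ΔT
β − 3α = 1.20×10⁻³ − 1.038×10⁻⁵ = 1.18962×10⁻³ /K; ΔT = 16.28 K
ΔV = 2140 × 1.18962×10⁻³ × 16.28 = 41.4 cm³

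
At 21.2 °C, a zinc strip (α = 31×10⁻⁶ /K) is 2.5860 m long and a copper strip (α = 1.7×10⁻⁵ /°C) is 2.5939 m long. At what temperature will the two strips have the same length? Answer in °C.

L₁(1 + α₁ΔT) = L₂(1 + α₂ΔT) ⇒ ΔT = (L₂ − L₁)/(α₁L₁ − α₂L₂)
L₂ − L₁ = 2.5939 − 2.5860 = 7.90×10⁻³ m
α₁L₁ − α₂L₂ = 31×10⁻⁶×2.5860 − 1.7×10⁻⁵×2.5939 = 3.60697×10⁻⁵ m/K
ΔT = 7.90×10⁻³ / 3.60697×10⁻⁵ = 219.020 K
T = 21.2 + 219.020 = 240.220 °C

T = 240.2 °C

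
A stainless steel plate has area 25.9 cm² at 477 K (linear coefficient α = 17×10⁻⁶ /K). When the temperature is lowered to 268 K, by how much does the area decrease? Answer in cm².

Area coefficient ≈ 2α; |ΔT| = 209 K
ΔA = 2αA₀ΔT = 2(17×10⁻⁶)(25.9)(209) = 0.184 cm²

ΔA = 0.184 cm²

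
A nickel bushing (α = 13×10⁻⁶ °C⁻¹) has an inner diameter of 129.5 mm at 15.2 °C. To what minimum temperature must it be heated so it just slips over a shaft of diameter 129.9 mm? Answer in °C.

Required Δd = 129.9 − 129.5 = 0.4 mm
Δd = αd₀ΔT ⇒ ΔT = Δd/(αd₀) = 0.4 / (13×10⁻⁶ × 129.5) = 237.60 K
T_min = 15.2 + 237.60 = 252.80 °C

T = 253 °C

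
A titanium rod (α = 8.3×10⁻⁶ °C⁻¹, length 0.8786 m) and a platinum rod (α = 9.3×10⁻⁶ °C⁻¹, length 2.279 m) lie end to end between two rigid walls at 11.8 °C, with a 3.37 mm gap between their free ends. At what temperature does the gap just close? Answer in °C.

α₁L₁ = 7.29238×10⁻⁶ m/K, α₂L₂ = 2.11947×10⁻⁵ m/K → total 2.848708×10⁻⁵ m/K
ΔT = g/(α₁L₁+α₂L₂) = 3.37×10⁻³ / 2.848708×10⁻⁵ = 118.30 K
T = 11.8 + 118.30 = 130.10 °C

T = 130 °C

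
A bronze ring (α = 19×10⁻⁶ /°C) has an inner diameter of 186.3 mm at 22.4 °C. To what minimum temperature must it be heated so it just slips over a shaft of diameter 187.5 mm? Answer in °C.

Required Δd = 187.5 − 186.3 = 1.2 mm
Δd = αd₀ΔT ⇒ ΔT = Δd/(αd₀) = 1.2 / (19×10⁻⁶ × 186.3) = 339.01 K
T_min = 22.4 + 339.01 = 361.41 °C

T = 361 °C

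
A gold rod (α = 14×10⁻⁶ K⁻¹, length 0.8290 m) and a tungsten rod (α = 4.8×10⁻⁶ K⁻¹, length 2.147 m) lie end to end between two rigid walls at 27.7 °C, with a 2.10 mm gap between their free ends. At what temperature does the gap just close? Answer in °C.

T = 124 °C

α₁L₁ = 1.1606×10⁻⁵ m/K, α₂L₂ = 1.03056×10⁻⁵ m/K → total 2.19116×10⁻⁵ m/K
ΔT = g/(α₁L₁+α₂L₂) = 2.10×10⁻³ / 2.19116×10⁻⁵ = 95.84 K
T = 27.7 + 95.84 = 123.54 °C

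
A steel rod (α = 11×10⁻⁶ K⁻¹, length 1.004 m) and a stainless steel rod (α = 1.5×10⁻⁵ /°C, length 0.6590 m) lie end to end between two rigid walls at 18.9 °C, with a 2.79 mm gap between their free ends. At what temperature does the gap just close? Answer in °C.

T = 152 °C

α₁L₁ = 1.1044×10⁻⁵ m/K, α₂L₂ = 9.885×10⁻⁶ m/K → total 2.0929×10⁻⁵ m/K
ΔT = g/(α₁L₁+α₂L₂) = 2.79×10⁻³ / 2.0929×10⁻⁵ = 133.31 K
T = 18.9 + 133.31 = 152.21 °C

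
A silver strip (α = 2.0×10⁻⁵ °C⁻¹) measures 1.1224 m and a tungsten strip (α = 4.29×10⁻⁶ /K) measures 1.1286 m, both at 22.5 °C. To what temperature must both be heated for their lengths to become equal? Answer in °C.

T = 374.6 °C

L₁(1 + α₁ΔT) = L₂(1 + α₂ΔT) ⇒ ΔT = (L₂ − L₁)/(α₁L₁ − α₂L₂)
L₂ − L₁ = 1.1286 − 1.1224 = 6.20×10⁻³ m
α₁L₁ − α₂L₂ = 2.0×10⁻⁵×1.1224 − 4.29×10⁻⁶×1.1286 = 1.7606306×10⁻⁵ m/K
ΔT = 6.20×10⁻³ / 1.7606306×10⁻⁵ = 352.147 K
T = 22.5 + 352.147 = 374.647 °C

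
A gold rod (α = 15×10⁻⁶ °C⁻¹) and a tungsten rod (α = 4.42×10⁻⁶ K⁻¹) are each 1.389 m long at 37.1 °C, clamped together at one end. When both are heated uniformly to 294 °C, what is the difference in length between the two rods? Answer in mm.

3.78 mm

ΔT = 256.9 K
gold: ΔL = 15×10⁻⁶ × 1.389 m × 256.9 = 5.3525×10⁻³ m = 5.3525 mm
tungsten: ΔL = 4.42×10⁻⁶ × 1.389 m × 256.9 = 1.5772×10⁻³ m = 1.5772 mm
difference = 5.3525 − 1.5772 = 3.7753 mm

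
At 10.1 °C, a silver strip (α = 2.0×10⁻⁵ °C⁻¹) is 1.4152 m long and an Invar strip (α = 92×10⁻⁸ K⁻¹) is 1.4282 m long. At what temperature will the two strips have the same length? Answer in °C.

Equal length when α₁L₁ΔT − α₂L₂ΔT = L₂ − L₁ = 1.30×10⁻² m
α₁L₁ = 2.8304×10⁻⁵, α₂L₂ = 1.313944×10⁻⁶ → Δ(αL) = 2.6990056×10⁻⁵ m/K
ΔT = 1.30×10⁻² / 2.6990056×10⁻⁵ = 481.659 K, so T = 10.1 + 481.659 = 491.759 °C

T = 491.8 °C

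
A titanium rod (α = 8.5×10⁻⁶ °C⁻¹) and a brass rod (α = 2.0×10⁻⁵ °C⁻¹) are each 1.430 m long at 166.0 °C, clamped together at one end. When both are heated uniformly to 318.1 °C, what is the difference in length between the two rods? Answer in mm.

2.50 mm

ΔT = 152.1 K
titanium: ΔL = 8.5×10⁻⁶ × 1.430 m × 152.1 = 1.8488×10⁻³ m = 1.8488 mm
brass: ΔL = 2.0×10⁻⁵ × 1.430 m × 152.1 = 4.3501×10⁻³ m = 4.3501 mm
difference = 4.3501 − 1.8488 = 2.5013 mm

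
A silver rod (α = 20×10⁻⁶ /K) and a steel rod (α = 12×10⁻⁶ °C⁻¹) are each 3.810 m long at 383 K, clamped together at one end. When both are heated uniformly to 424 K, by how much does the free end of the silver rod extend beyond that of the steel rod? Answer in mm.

ΔT = 41 K
silver: ΔL = 20×10⁻⁶ × 3.810 m × 41 = 3.1242×10⁻³ m = 3.1242 mm
steel: ΔL = 12×10⁻⁶ × 3.810 m × 41 = 1.8745×10⁻³ m = 1.8745 mm
difference = 3.1242 − 1.8745 = 1.2497 mm

1.25 mm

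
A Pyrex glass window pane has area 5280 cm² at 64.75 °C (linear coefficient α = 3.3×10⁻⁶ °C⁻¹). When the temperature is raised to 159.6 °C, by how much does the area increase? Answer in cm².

ΔA = 3.31 cm²

Area coefficient ≈ 2α; |ΔT| = 94.85 K
ΔA = 2αA₀ΔT = 2(3.3×10⁻⁶)(5280)(94.85) = 3.31 cm²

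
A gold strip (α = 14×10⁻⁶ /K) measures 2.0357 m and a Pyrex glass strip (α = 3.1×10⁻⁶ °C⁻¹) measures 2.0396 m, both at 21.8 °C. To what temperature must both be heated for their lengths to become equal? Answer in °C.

T = 197.7 °C

Equal length when α₁L₁ΔT − α₂L₂ΔT = L₂ − L₁ = 3.90×10⁻³ m
α₁L₁ = 2.84998×10⁻⁵, α₂L₂ = 6.32276×10⁻⁶ → Δ(αL) = 2.217704×10⁻⁵ m/K
ΔT = 3.90×10⁻³ / 2.217704×10⁻⁵ = 175.858 K, so T = 21.8 + 175.858 = 197.658 °C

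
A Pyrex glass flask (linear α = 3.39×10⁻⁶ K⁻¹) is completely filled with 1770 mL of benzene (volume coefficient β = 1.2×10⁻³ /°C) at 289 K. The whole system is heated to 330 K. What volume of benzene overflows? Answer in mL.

86.3 mL

The flask also expands: β_container ≈ 3α = 1.017×10⁻⁵ /K
Net overflow = V₀(β_liq − 3α_cont)ΔT
β − 3α = 1.20×10⁻³ − 1.017×10⁻⁵ = 1.18983×10⁻³ /K; ΔT = 41 K
ΔV = 1770 × 1.18983×10⁻³ × 41 = 86.3 mL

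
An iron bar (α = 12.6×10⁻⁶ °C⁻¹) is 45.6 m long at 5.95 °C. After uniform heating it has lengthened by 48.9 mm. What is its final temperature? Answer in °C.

ΔL = αL₀ΔT ⇒ ΔT = ΔL / (αL₀)
ΔT = 48.9×10⁻³ m / (12.6×10⁻⁶ × 45.6 m) = 85.109 K
T = 5.95 + 85.109 = 91.059 °C

T = 91.1 °C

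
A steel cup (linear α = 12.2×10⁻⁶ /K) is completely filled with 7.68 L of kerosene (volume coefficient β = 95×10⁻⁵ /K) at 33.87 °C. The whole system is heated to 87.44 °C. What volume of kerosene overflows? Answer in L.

The cup also expands: β_container ≈ 3α = 3.66×10⁻⁵ /K
Net overflow = V₀(β_liq − 3α_cont)ΔT
β − 3α = 9.50×10⁻⁴ − 3.66×10⁻⁵ = 9.134×10⁻⁴ /K; ΔT = 53.57 K
ΔV = 7.68 × 9.134×10⁻⁴ × 53.57 = 0.376 L

0.376 L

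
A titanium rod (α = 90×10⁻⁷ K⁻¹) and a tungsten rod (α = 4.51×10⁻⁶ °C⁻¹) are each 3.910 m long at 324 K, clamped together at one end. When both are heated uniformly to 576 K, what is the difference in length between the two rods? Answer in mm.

4.42 mm

ΔT = 252 K
titanium: ΔL = 90×10⁻⁷ × 3.910 m × 252 = 8.8679×10⁻³ m = 8.8679 mm
tungsten: ΔL = 4.51×10⁻⁶ × 3.910 m × 252 = 4.4438×10⁻³ m = 4.4438 mm
difference = 8.8679 − 4.4438 = 4.4241 mm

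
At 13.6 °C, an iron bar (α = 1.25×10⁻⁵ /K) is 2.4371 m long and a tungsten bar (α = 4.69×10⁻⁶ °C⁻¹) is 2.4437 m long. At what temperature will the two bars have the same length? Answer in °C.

L₁(1 + α₁ΔT) = L₂(1 + α₂ΔT) ⇒ ΔT = (L₂ − L₁)/(α₁L₁ − α₂L₂)
L₂ − L₁ = 2.4437 − 2.4371 = 6.60×10⁻³ m
α₁L₁ − α₂L₂ = 1.25×10⁻⁵×2.4371 − 4.69×10⁻⁶×2.4437 = 1.9002797×10⁻⁵ m/K
ΔT = 6.60×10⁻³ / 1.9002797×10⁻⁵ = 347.317 K
T = 13.6 + 347.317 = 360.917 °C

T = 360.9 °C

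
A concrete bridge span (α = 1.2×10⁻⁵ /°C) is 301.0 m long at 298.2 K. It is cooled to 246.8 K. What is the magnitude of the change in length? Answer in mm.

|ΔT| = |246.8 − 298.2| = 51.4 K
ΔL = αL₀ΔT = (1.2×10⁻⁵)(301.0)(51.4) = 1.86×10⁻¹ m

ΔL = 186 mm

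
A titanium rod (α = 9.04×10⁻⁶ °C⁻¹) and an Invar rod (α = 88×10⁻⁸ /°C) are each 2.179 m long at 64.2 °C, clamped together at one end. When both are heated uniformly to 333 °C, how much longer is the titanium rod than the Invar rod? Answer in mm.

4.78 mm

ΔT = 268.8 K
titanium: ΔL = 9.04×10⁻⁶ × 2.179 m × 268.8 = 5.2949×10⁻³ m = 5.2949 mm
Invar: ΔL = 88×10⁻⁸ × 2.179 m × 268.8 = 5.1543×10⁻⁴ m = 0.51543 mm
difference = 5.2949 − 0.51543 = 4.77947 mm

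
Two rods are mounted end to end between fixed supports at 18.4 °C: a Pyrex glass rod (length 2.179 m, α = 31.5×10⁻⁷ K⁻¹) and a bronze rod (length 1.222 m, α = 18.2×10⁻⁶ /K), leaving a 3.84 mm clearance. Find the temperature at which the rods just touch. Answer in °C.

T = 150 °C

α₁L₁ = 6.86385×10⁻⁶ m/K, α₂L₂ = 2.22404×10⁻⁵ m/K → total 2.910425×10⁻⁵ m/K
ΔT = g/(α₁L₁+α₂L₂) = 3.84×10⁻³ / 2.910425×10⁻⁵ = 131.94 K
T = 18.4 + 131.94 = 150.34 °C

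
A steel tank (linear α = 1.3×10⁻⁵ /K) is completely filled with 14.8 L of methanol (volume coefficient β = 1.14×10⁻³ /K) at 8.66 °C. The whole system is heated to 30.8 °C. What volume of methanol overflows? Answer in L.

0.361 L

The tank also expands: β_container ≈ 3α = 3.9×10⁻⁵ /K
Net overflow = V₀(β_liq − 3α_cont)ΔT
β − 3α = 1.14×10⁻³ − 3.9×10⁻⁵ = 1.101×10⁻³ /K; ΔT = 22.14 K
ΔV = 14.8 × 1.101×10⁻³ × 22.14 = 0.361 L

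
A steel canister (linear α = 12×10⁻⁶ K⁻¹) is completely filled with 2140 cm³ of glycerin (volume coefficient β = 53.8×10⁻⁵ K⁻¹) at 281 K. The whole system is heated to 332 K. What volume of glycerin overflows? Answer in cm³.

The canister also expands: β_container ≈ 3α = 3.6×10⁻⁵ /K
Net overflow = V₀(β_liq − 3α_cont)ΔT
β − 3α = 5.38×10⁻⁴ − 3.6×10⁻⁵ = 5.02×10⁻⁴ /K; ΔT = 51 K
ΔV = 2140 × 5.02×10⁻⁴ × 51 = 54.8 cm³

54.8 cm³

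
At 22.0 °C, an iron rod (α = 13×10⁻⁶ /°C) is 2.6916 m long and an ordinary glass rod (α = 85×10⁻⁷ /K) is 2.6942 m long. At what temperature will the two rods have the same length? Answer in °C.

T = 237.1 °C

Equal length when α₁L₁ΔT − α₂L₂ΔT = L₂ − L₁ = 2.60×10⁻³ m
α₁L₁ = 3.49908×10⁻⁵, α₂L₂ = 2.29007×10⁻⁵ → Δ(αL) = 1.20901×10⁻⁵ m/K
ΔT = 2.60×10⁻³ / 1.20901×10⁻⁵ = 215.052 K, so T = 22.0 + 215.052 = 237.052 °C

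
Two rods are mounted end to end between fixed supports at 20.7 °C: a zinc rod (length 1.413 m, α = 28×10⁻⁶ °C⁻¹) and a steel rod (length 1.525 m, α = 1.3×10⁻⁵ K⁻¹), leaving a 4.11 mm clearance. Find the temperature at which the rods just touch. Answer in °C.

T = 89.9 °C

α₁L₁ = 3.9564×10⁻⁵ m/K, α₂L₂ = 1.9825×10⁻⁵ m/K → total 5.9389×10⁻⁵ m/K
ΔT = g/(α₁L₁+α₂L₂) = 4.11×10⁻³ / 5.9389×10⁻⁵ = 69.205 K
T = 20.7 + 69.205 = 89.905 °C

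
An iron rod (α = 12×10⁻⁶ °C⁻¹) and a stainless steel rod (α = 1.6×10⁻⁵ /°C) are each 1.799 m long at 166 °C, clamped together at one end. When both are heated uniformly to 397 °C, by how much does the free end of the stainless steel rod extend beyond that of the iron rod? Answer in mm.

1.66 mm

ΔT = 231 K
iron: ΔL = 12×10⁻⁶ × 1.799 m × 231 = 4.9868×10⁻³ m = 4.9868 mm
stainless steel: ΔL = 1.6×10⁻⁵ × 1.799 m × 231 = 6.6491×10⁻³ m = 6.6491 mm
difference = 6.6491 − 4.9868 = 1.6623 mm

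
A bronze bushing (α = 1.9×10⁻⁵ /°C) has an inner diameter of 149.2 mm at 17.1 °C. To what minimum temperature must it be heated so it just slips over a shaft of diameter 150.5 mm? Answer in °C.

Required Δd = 150.5 − 149.2 = 1.3 mm
Δd = αd₀ΔT ⇒ ΔT = Δd/(αd₀) = 1.3 / (1.9×10⁻⁵ × 149.2) = 458.59 K
T_min = 17.1 + 458.59 = 475.69 °C

T = 476 °C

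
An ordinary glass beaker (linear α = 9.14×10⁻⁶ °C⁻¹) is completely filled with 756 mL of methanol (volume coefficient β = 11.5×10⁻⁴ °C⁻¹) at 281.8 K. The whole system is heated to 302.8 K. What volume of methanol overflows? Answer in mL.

The beaker also expands: β_container ≈ 3α = 2.742×10⁻⁵ /K
Net overflow = V₀(β_liq − 3α_cont)ΔT
β − 3α = 1.15×10⁻³ − 2.742×10⁻⁵ = 1.12258×10⁻³ /K; ΔT = 21.0 K
ΔV = 756 × 1.12258×10⁻³ × 21.0 = 17.8 mL

17.8 mL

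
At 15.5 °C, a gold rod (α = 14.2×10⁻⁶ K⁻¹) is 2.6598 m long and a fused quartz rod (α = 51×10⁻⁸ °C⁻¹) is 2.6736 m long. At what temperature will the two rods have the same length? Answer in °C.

L₁(1 + α₁ΔT) = L₂(1 + α₂ΔT) ⇒ ΔT = (L₂ − L₁)/(α₁L₁ − α₂L₂)
L₂ − L₁ = 2.6736 − 2.6598 = 1.38×10⁻² m
α₁L₁ − α₂L₂ = 14.2×10⁻⁶×2.6598 − 51×10⁻⁸×2.6736 = 3.6405624×10⁻⁵ m/K
ΔT = 1.38×10⁻² / 3.6405624×10⁻⁵ = 379.062 K
T = 15.5 + 379.062 = 394.562 °C

T = 394.6 °C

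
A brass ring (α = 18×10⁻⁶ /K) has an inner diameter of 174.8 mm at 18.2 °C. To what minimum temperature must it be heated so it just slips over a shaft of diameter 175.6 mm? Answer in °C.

T = 272 °C

Required Δd = 175.6 − 174.8 = 0.8 mm
Δd = αd₀ΔT ⇒ ΔT = Δd/(αd₀) = 0.8 / (18×10⁻⁶ × 174.8) = 254.26 K
T_min = 18.2 + 254.26 = 272.46 °C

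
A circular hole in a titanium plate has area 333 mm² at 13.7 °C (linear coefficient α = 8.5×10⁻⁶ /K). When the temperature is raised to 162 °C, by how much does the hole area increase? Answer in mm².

ΔA = 0.840 mm²

Area coefficient ≈ 2α; |ΔT| = 148.3 K
ΔA = 2αA₀ΔT = 2(8.5×10⁻⁶)(333)(148.3) = 0.840 mm²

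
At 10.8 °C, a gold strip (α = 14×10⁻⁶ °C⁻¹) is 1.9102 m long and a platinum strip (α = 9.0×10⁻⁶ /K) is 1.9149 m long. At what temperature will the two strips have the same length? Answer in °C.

T = 505.1 °C

Equal length when α₁L₁ΔT − α₂L₂ΔT = L₂ − L₁ = 4.70×10⁻³ m
α₁L₁ = 2.67428×10⁻⁵, α₂L₂ = 1.72341×10⁻⁵ → Δ(αL) = 9.5087×10⁻⁶ m/K
ΔT = 4.70×10⁻³ / 9.5087×10⁻⁶ = 494.284 K, so T = 10.8 + 494.284 = 505.084 °C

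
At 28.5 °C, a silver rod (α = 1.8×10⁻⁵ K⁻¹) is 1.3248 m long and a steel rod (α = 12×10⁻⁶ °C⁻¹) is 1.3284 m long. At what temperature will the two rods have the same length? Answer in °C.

T = 483.9 °C

Equal length when α₁L₁ΔT − α₂L₂ΔT = L₂ − L₁ = 3.60×10⁻³ m
α₁L₁ = 2.38464×10⁻⁵, α₂L₂ = 1.59408×10⁻⁵ → Δ(αL) = 7.9056×10⁻⁶ m/K
ΔT = 3.60×10⁻³ / 7.9056×10⁻⁶ = 455.373 K, so T = 28.5 + 455.373 = 483.873 °C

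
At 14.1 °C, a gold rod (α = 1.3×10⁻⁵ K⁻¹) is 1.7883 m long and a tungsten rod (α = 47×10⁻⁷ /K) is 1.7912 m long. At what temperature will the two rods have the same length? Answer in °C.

L₁(1 + α₁ΔT) = L₂(1 + α₂ΔT) ⇒ ΔT = (L₂ − L₁)/(α₁L₁ − α₂L₂)
L₂ − L₁ = 1.7912 − 1.7883 = 2.90×10⁻³ m
α₁L₁ − α₂L₂ = 1.3×10⁻⁵×1.7883 − 47×10⁻⁷×1.7912 = 1.482926×10⁻⁵ m/K
ΔT = 2.90×10⁻³ / 1.482926×10⁻⁵ = 195.559 K
T = 14.1 + 195.559 = 209.659 °C

T = 209.7 °C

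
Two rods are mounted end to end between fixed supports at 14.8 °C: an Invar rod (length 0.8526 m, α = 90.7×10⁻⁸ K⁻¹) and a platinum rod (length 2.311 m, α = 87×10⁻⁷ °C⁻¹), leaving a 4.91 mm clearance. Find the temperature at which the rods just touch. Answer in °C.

T = 250 °C

Gap closes when ΔL₁ + ΔL₂ = 4.91 mm = 4.91×10⁻³ m
(α₁L₁ + α₂L₂)ΔT = g
α₁L₁ + α₂L₂ = 90.7×10⁻⁸×0.8526 + 87×10⁻⁷×2.311 = 2.08790082×10⁻⁵ m/K
ΔT = 4.91×10⁻³ / 2.08790082×10⁻⁵ = 235.16 K
T = 14.8 + 235.16 = 249.96 °C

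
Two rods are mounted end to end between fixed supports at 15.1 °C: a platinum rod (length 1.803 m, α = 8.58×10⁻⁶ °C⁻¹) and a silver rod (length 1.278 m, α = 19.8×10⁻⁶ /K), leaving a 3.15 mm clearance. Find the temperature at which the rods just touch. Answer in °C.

α₁L₁ = 1.546974×10⁻⁵ m/K, α₂L₂ = 2.53044×10⁻⁵ m/K → total 4.077414×10⁻⁵ m/K
ΔT = g/(α₁L₁+α₂L₂) = 3.15×10⁻³ / 4.077414×10⁻⁵ = 77.255 K
T = 15.1 + 77.255 = 92.355 °C

T = 92.4 °C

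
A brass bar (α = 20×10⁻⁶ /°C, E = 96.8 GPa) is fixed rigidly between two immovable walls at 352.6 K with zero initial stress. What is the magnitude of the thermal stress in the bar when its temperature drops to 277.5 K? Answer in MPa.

Fully constrained: the free strain ε = αΔT is blocked, so σ = Eε = EαΔT.
|ΔT| = 75.1 K
σ = 96.8×10⁹ × 20×10⁻⁶ × 75.1 = 1.45×10⁸ Pa

σ = 145 MPa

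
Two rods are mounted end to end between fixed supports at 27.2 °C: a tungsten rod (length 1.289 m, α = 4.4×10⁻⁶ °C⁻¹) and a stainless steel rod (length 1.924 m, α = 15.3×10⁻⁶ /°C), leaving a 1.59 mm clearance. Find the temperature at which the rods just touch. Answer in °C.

T = 72.5 °C

α₁L₁ = 5.6716×10⁻⁶ m/K, α₂L₂ = 2.94372×10⁻⁵ m/K → total 3.51088×10⁻⁵ m/K
ΔT = g/(α₁L₁+α₂L₂) = 1.59×10⁻³ / 3.51088×10⁻⁵ = 45.288 K
T = 27.2 + 45.288 = 72.488 °C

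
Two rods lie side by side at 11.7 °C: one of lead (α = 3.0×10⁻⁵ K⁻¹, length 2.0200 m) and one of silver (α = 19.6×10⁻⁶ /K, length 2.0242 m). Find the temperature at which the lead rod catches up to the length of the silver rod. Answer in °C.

T = 212.4 °C

Equal length when α₁L₁ΔT − α₂L₂ΔT = L₂ − L₁ = 4.20×10⁻³ m
α₁L₁ = 6.060×10⁻⁵, α₂L₂ = 3.967432×10⁻⁵ → Δ(αL) = 2.092568×10⁻⁵ m/K
ΔT = 4.20×10⁻³ / 2.092568×10⁻⁵ = 200.710 K, so T = 11.7 + 200.710 = 212.410 °C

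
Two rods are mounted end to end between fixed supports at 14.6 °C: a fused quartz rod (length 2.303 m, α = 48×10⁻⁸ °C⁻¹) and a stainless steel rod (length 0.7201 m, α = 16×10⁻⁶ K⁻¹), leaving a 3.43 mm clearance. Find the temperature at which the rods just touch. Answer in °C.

α₁L₁ = 1.10544×10⁻⁶ m/K, α₂L₂ = 1.15216×10⁻⁵ m/K → total 1.262704×10⁻⁵ m/K
ΔT = g/(α₁L₁+α₂L₂) = 3.43×10⁻³ / 1.262704×10⁻⁵ = 271.64 K
T = 14.6 + 271.64 = 286.24 °C

T = 286 °C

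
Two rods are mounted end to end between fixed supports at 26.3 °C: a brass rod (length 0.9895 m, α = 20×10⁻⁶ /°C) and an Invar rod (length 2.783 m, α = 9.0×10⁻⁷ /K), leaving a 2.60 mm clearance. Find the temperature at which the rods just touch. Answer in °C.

Gap closes when ΔL₁ + ΔL₂ = 2.60 mm = 2.60×10⁻³ m
(α₁L₁ + α₂L₂)ΔT = g
α₁L₁ + α₂L₂ = 20×10⁻⁶×0.9895 + 9.0×10⁻⁷×2.783 = 2.22947×10⁻⁵ m/K
ΔT = 2.60×10⁻³ / 2.22947×10⁻⁵ = 116.62 K
T = 26.3 + 116.62 = 142.92 °C

T = 143 °C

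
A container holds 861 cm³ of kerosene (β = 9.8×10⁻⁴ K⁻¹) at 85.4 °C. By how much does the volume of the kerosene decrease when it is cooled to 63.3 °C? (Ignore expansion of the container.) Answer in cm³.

ΔV = 18.6 cm³

|ΔT| = |63.3 − 85.4| = 22.1 K
ΔV = βV₀ΔT = (9.8×10⁻⁴)(861)(22.1) = 18.6 cm³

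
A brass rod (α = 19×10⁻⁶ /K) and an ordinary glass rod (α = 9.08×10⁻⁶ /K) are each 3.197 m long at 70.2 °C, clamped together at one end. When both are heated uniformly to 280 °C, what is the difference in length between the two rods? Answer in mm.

ΔT = 209.8 K
brass: ΔL = 19×10⁻⁶ × 3.197 m × 209.8 = 1.2744×10⁻² m = 12.744 mm
ordinary glass: ΔL = 9.08×10⁻⁶ × 3.197 m × 209.8 = 6.0902×10⁻³ m = 6.0902 mm
difference = 12.744 − 6.0902 = 6.6538 mm

6.65 mm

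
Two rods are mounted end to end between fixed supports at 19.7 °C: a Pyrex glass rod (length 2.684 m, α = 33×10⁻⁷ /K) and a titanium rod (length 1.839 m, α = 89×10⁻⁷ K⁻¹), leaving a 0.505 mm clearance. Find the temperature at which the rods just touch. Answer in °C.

T = 39.7 °C

α₁L₁ = 8.8572×10⁻⁶ m/K, α₂L₂ = 1.63671×10⁻⁵ m/K → total 2.52243×10⁻⁵ m/K
ΔT = g/(α₁L₁+α₂L₂) = 5.05×10⁻⁴ / 2.52243×10⁻⁵ = 20.020 K
T = 19.7 + 20.020 = 39.720 °C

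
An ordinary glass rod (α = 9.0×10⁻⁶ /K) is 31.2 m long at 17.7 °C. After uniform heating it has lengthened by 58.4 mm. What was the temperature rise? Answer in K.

ΔL = αL₀ΔT ⇒ ΔT = ΔL / (αL₀)
ΔT = 58.4×10⁻³ m / (9.0×10⁻⁶ × 31.2 m) = 207.98 K

ΔT = 208 K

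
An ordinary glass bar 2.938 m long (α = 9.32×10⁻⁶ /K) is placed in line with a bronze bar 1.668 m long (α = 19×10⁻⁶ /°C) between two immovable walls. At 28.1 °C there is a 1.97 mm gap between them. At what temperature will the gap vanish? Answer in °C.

α₁L₁ = 2.738216×10⁻⁵ m/K, α₂L₂ = 3.1692×10⁻⁵ m/K → total 5.907416×10⁻⁵ m/K
ΔT = g/(α₁L₁+α₂L₂) = 1.97×10⁻³ / 5.907416×10⁻⁵ = 33.348 K
T = 28.1 + 33.348 = 61.448 °C

T = 61.4 °C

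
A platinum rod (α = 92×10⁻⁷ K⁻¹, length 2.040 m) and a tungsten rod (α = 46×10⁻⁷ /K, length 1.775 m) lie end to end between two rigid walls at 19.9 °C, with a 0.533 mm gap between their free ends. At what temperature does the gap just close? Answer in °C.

T = 39.7 °C

α₁L₁ = 1.8768×10⁻⁵ m/K, α₂L₂ = 8.165×10⁻⁶ m/K → total 2.6933×10⁻⁵ m/K
ΔT = g/(α₁L₁+α₂L₂) = 5.33×10⁻⁴ / 2.6933×10⁻⁵ = 19.790 K
T = 19.9 + 19.790 = 39.690 °C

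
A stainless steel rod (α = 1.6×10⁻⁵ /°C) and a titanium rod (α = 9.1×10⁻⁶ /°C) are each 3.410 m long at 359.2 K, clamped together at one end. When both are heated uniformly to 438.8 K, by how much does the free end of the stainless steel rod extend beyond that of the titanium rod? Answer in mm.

1.87 mm

ΔT = 79.6 K
stainless steel: ΔL = 1.6×10⁻⁵ × 3.410 m × 79.6 = 4.3430×10⁻³ m = 4.3430 mm
titanium: ΔL = 9.1×10⁻⁶ × 3.410 m × 79.6 = 2.4701×10⁻³ m = 2.4701 mm
difference = 4.3430 − 2.4701 = 1.8729 mm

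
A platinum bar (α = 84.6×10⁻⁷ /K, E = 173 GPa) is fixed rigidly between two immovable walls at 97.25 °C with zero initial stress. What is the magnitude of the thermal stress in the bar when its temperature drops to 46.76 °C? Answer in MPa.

Fully constrained: the free strain ε = αΔT is blocked, so σ = Eε = EαΔT.
|ΔT| = 50.49 K
σ = 173×10⁹ × 84.6×10⁻⁷ × 50.49 = 7.39×10⁷ Pa

σ = 73.9 MPa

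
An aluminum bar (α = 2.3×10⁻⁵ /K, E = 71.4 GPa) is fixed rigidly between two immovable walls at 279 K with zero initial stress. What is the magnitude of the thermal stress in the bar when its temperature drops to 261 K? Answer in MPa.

Fully constrained: the free strain ε = αΔT is blocked, so σ = Eε = EαΔT.
|ΔT| = 18 K
σ = 71.4×10⁹ × 2.3×10⁻⁵ × 18 = 2.96×10⁷ Pa

σ = 29.6 MPa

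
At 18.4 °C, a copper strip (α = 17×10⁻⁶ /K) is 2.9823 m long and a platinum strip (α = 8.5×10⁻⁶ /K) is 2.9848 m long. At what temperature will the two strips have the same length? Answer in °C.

T = 117.1 °C

L₁(1 + α₁ΔT) = L₂(1 + α₂ΔT) ⇒ ΔT = (L₂ − L₁)/(α₁L₁ − α₂L₂)
L₂ − L₁ = 2.9848 − 2.9823 = 2.50×10⁻³ m
α₁L₁ − α₂L₂ = 17×10⁻⁶×2.9823 − 8.5×10⁻⁶×2.9848 = 2.53283×10⁻⁵ m/K
ΔT = 2.50×10⁻³ / 2.53283×10⁻⁵ = 98.704 K
T = 18.4 + 98.704 = 117.104 °C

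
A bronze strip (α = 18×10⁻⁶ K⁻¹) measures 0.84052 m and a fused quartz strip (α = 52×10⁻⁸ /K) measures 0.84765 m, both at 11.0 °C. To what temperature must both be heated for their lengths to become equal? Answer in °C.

T = 496.4 °C

L₁(1 + α₁ΔT) = L₂(1 + α₂ΔT) ⇒ ΔT = (L₂ − L₁)/(α₁L₁ − α₂L₂)
L₂ − L₁ = 0.84765 − 0.84052 = 7.13×10⁻³ m
α₁L₁ − α₂L₂ = 18×10⁻⁶×0.84052 − 52×10⁻⁸×0.84765 = 1.4688582×10⁻⁵ m/K
ΔT = 7.13×10⁻³ / 1.4688582×10⁻⁵ = 485.411 K
T = 11.0 + 485.411 = 496.411 °C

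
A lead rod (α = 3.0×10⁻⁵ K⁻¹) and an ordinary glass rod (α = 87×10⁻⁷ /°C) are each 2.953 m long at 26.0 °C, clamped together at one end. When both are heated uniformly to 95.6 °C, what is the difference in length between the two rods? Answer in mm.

ΔT = 69.6 K
lead: ΔL = 3.0×10⁻⁵ × 2.953 m × 69.6 = 6.1659×10⁻³ m = 6.1659 mm
ordinary glass: ΔL = 87×10⁻⁷ × 2.953 m × 69.6 = 1.7881×10⁻³ m = 1.7881 mm
difference = 6.1659 − 1.7881 = 4.3778 mm

4.38 mm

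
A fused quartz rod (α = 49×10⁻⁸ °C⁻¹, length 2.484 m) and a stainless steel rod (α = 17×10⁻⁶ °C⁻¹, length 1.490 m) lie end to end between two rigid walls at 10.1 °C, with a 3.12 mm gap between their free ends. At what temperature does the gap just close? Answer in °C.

T = 128 °C

Gap closes when ΔL₁ + ΔL₂ = 3.12 mm = 3.12×10⁻³ m
(α₁L₁ + α₂L₂)ΔT = g
α₁L₁ + α₂L₂ = 49×10⁻⁸×2.484 + 17×10⁻⁶×1.490 = 2.654716×10⁻⁵ m/K
ΔT = 3.12×10⁻³ / 2.654716×10⁻⁵ = 117.53 K
T = 10.1 + 117.53 = 127.63 °C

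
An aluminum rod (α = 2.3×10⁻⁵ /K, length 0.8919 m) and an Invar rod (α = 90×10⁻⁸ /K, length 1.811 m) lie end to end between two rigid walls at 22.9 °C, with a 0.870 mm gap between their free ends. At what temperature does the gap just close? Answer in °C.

T = 62.2 °C

Gap closes when ΔL₁ + ΔL₂ = 0.870 mm = 8.70×10⁻⁴ m
(α₁L₁ + α₂L₂)ΔT = g
α₁L₁ + α₂L₂ = 2.3×10⁻⁵×0.8919 + 90×10⁻⁸×1.811 = 2.21436×10⁻⁵ m/K
ΔT = 8.70×10⁻⁴ / 2.21436×10⁻⁵ = 39.289 K
T = 22.9 + 39.289 = 62.189 °C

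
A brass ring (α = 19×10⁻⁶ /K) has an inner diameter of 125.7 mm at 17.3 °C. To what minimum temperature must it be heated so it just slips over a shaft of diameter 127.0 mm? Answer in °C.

T = 562 °C

Required Δd = 127.0 − 125.7 = 1.3 mm
Δd = αd₀ΔT ⇒ ΔT = Δd/(αd₀) = 1.3 / (19×10⁻⁶ × 125.7) = 544.32 K
T_min = 17.3 + 544.32 = 561.62 °C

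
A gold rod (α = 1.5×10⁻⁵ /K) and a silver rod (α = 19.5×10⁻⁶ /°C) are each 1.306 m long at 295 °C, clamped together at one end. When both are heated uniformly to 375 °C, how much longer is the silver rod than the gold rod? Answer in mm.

0.470 mm

ΔT = 80 K
gold: ΔL = 1.5×10⁻⁵ × 1.306 m × 80 = 1.5672×10⁻³ m = 1.5672 mm
silver: ΔL = 19.5×10⁻⁶ × 1.306 m × 80 = 2.0374×10⁻³ m = 2.0374 mm
difference = 2.0374 − 1.5672 = 0.4702 mm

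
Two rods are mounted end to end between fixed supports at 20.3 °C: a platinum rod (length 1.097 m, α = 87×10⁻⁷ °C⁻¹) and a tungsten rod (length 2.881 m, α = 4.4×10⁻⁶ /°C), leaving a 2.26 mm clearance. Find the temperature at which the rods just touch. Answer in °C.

T = 122 °C

Gap closes when ΔL₁ + ΔL₂ = 2.26 mm = 2.26×10⁻³ m
(α₁L₁ + α₂L₂)ΔT = g
α₁L₁ + α₂L₂ = 87×10⁻⁷×1.097 + 4.4×10⁻⁶×2.881 = 2.22203×10⁻⁵ m/K
ΔT = 2.26×10⁻³ / 2.22203×10⁻⁵ = 101.71 K
T = 20.3 + 101.71 = 122.01 °C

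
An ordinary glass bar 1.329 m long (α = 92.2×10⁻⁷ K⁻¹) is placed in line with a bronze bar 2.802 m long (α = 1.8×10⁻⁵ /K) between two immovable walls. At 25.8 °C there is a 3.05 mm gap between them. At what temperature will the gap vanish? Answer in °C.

α₁L₁ = 1.225338×10⁻⁵ m/K, α₂L₂ = 5.0436×10⁻⁵ m/K → total 6.268938×10⁻⁵ m/K
ΔT = g/(α₁L₁+α₂L₂) = 3.05×10⁻³ / 6.268938×10⁻⁵ = 48.653 K
T = 25.8 + 48.653 = 74.453 °C

T = 74.5 °C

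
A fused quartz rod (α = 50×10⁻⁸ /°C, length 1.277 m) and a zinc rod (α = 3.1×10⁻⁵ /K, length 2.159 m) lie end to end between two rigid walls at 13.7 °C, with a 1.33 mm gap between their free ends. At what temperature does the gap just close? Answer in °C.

T = 33.4 °C

α₁L₁ = 6.385×10⁻⁷ m/K, α₂L₂ = 6.6929×10⁻⁵ m/K → total 6.75675×10⁻⁵ m/K
ΔT = g/(α₁L₁+α₂L₂) = 1.33×10⁻³ / 6.75675×10⁻⁵ = 19.684 K
T = 13.7 + 19.684 = 33.384 °C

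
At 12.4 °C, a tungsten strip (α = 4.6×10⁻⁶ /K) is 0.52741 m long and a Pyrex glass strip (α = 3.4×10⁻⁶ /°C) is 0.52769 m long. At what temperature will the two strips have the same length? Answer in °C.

Equal length when α₁L₁ΔT − α₂L₂ΔT = L₂ − L₁ = 2.80×10⁻⁴ m
α₁L₁ = 2.426086×10⁻⁶, α₂L₂ = 1.794146×10⁻⁶ → Δ(αL) = 6.3194×10⁻⁷ m/K
ΔT = 2.80×10⁻⁴ / 6.3194×10⁻⁷ = 443.080 K, so T = 12.4 + 443.080 = 455.480 °C

T = 455.5 °C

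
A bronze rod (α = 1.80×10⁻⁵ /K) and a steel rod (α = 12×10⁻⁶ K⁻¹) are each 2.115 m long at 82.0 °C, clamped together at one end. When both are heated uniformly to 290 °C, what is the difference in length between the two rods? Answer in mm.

2.64 mm

ΔT = 208.0 K
bronze: ΔL = 1.80×10⁻⁵ × 2.115 m × 208.0 = 7.9186×10⁻³ m = 7.9186 mm
steel: ΔL = 12×10⁻⁶ × 2.115 m × 208.0 = 5.2790×10⁻³ m = 5.2790 mm
difference = 7.9186 − 5.2790 = 2.6396 mm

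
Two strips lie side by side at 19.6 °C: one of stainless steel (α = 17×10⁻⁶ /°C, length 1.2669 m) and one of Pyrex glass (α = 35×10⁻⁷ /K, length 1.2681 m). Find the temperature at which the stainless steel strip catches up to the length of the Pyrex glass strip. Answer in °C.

T = 89.78 °C

Equal length when α₁L₁ΔT − α₂L₂ΔT = L₂ − L₁ = 1.20×10⁻³ m
α₁L₁ = 2.15373×10⁻⁵, α₂L₂ = 4.43835×10⁻⁶ → Δ(αL) = 1.709895×10⁻⁵ m/K
ΔT = 1.20×10⁻³ / 1.709895×10⁻⁵ = 70.1797 K, so T = 19.6 + 70.1797 = 89.7797 °C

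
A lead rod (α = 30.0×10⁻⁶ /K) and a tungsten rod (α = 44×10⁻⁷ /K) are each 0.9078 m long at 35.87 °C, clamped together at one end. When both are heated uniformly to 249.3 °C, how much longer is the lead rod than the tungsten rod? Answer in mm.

ΔT = 213.43 K
lead: ΔL = 30.0×10⁻⁶ × 0.9078 m × 213.43 = 5.8126×10⁻³ m = 5.8126 mm
tungsten: ΔL = 44×10⁻⁷ × 0.9078 m × 213.43 = 8.5251×10⁻⁴ m = 0.85251 mm
difference = 5.8126 − 0.85251 = 4.96009 mm

4.96 mm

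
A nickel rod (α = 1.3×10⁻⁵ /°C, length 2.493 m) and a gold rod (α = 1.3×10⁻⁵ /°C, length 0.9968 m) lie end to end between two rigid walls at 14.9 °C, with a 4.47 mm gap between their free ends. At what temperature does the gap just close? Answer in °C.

Gap closes when ΔL₁ + ΔL₂ = 4.47 mm = 4.47×10⁻³ m
(α₁L₁ + α₂L₂)ΔT = g
α₁L₁ + α₂L₂ = 1.3×10⁻⁵×2.493 + 1.3×10⁻⁵×0.9968 = 4.53674×10⁻⁵ m/K
ΔT = 4.47×10⁻³ / 4.53674×10⁻⁵ = 98.53 K
T = 14.9 + 98.53 = 113.43 °C

T = 113 °C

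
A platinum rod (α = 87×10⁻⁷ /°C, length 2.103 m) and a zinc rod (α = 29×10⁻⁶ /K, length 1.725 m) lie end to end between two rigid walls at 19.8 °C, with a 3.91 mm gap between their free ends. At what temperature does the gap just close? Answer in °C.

Gap closes when ΔL₁ + ΔL₂ = 3.91 mm = 3.91×10⁻³ m
(α₁L₁ + α₂L₂)ΔT = g
α₁L₁ + α₂L₂ = 87×10⁻⁷×2.103 + 29×10⁻⁶×1.725 = 6.83211×10⁻⁵ m/K
ΔT = 3.91×10⁻³ / 6.83211×10⁻⁵ = 57.230 K
T = 19.8 + 57.230 = 77.030 °C

T = 77.0 °C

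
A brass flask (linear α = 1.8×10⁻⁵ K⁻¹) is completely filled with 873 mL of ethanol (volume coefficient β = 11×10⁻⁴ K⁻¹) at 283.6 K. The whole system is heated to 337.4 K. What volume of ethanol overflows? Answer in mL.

49.1 mL

The flask also expands: β_container ≈ 3α = 5.4×10⁻⁵ /K
Net overflow = V₀(β_liq − 3α_cont)ΔT
β − 3α = 1.10×10⁻³ − 5.4×10⁻⁵ = 1.046×10⁻³ /K; ΔT = 53.8 K
ΔV = 873 × 1.046×10⁻³ × 53.8 = 49.1 mL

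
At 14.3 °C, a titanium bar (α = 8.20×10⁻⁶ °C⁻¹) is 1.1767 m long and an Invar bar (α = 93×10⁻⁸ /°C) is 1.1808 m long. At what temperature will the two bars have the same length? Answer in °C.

T = 493.8 °C

Equal length when α₁L₁ΔT − α₂L₂ΔT = L₂ − L₁ = 4.10×10⁻³ m
α₁L₁ = 9.64894×10⁻⁶, α₂L₂ = 1.098144×10⁻⁶ → Δ(αL) = 8.550796×10⁻⁶ m/K
ΔT = 4.10×10⁻³ / 8.550796×10⁻⁶ = 479.488 K, so T = 14.3 + 479.488 = 493.788 °C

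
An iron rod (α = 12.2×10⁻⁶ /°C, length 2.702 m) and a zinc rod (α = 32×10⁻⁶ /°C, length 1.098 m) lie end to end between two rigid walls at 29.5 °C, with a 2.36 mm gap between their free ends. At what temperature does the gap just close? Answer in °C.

Gap closes when ΔL₁ + ΔL₂ = 2.36 mm = 2.36×10⁻³ m
(α₁L₁ + α₂L₂)ΔT = g
α₁L₁ + α₂L₂ = 12.2×10⁻⁶×2.702 + 32×10⁻⁶×1.098 = 6.81004×10⁻⁵ m/K
ΔT = 2.36×10⁻³ / 6.81004×10⁻⁵ = 34.655 K
T = 29.5 + 34.655 = 64.155 °C

T = 64.2 °C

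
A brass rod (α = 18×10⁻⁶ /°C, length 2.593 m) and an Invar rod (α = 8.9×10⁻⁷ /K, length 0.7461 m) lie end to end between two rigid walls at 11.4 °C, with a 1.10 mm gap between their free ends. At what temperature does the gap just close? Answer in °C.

Gap closes when ΔL₁ + ΔL₂ = 1.10 mm = 1.10×10⁻³ m
(α₁L₁ + α₂L₂)ΔT = g
α₁L₁ + α₂L₂ = 18×10⁻⁶×2.593 + 8.9×10⁻⁷×0.7461 = 4.7338029×10⁻⁵ m/K
ΔT = 1.10×10⁻³ / 4.7338029×10⁻⁵ = 23.237 K
T = 11.4 + 23.237 = 34.637 °C

T = 34.6 °C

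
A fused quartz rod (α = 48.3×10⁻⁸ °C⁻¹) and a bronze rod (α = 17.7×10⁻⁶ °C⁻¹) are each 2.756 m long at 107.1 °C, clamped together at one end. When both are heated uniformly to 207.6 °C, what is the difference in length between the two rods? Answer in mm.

4.77 mm

ΔT = 100.5 K
fused quartz: ΔL = 48.3×10⁻⁸ × 2.756 m × 100.5 = 1.3378×10⁻⁴ m = 0.13378 mm
bronze: ΔL = 17.7×10⁻⁶ × 2.756 m × 100.5 = 4.9025×10⁻³ m = 4.9025 mm
difference = 4.9025 − 0.13378 = 4.76872 mm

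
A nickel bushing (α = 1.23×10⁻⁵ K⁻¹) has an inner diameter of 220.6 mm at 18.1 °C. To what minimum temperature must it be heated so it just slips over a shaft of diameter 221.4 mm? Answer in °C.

T = 313 °C

Required Δd = 221.4 − 220.6 = 0.8 mm
Δd = αd₀ΔT ⇒ ΔT = Δd/(αd₀) = 0.8 / (1.23×10⁻⁵ × 220.6) = 294.84 K
T_min = 18.1 + 294.84 = 312.94 °C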